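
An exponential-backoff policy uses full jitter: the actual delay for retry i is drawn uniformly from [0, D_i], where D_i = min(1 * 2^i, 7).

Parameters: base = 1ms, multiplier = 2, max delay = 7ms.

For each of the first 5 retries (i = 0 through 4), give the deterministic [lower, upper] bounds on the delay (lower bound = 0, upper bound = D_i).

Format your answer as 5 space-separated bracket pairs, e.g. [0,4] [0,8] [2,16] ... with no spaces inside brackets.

Answer: [0,1] [0,2] [0,4] [0,7] [0,7]

Derivation:
Computing bounds per retry:
  i=0: D_i=min(1*2^0,7)=1, bounds=[0,1]
  i=1: D_i=min(1*2^1,7)=2, bounds=[0,2]
  i=2: D_i=min(1*2^2,7)=4, bounds=[0,4]
  i=3: D_i=min(1*2^3,7)=7, bounds=[0,7]
  i=4: D_i=min(1*2^4,7)=7, bounds=[0,7]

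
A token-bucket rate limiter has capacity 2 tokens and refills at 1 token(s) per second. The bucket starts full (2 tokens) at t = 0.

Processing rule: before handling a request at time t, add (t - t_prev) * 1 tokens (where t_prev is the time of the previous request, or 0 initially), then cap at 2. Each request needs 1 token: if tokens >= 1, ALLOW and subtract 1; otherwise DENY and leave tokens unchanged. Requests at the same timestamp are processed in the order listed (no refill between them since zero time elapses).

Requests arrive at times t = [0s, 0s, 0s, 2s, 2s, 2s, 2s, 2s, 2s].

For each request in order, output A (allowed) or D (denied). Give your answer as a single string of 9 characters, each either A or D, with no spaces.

Simulating step by step:
  req#1 t=0s: ALLOW
  req#2 t=0s: ALLOW
  req#3 t=0s: DENY
  req#4 t=2s: ALLOW
  req#5 t=2s: ALLOW
  req#6 t=2s: DENY
  req#7 t=2s: DENY
  req#8 t=2s: DENY
  req#9 t=2s: DENY

Answer: AADAADDDD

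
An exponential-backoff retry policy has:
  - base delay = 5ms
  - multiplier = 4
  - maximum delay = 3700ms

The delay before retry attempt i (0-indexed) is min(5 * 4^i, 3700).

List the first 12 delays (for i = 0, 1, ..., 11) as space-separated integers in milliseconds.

Answer: 5 20 80 320 1280 3700 3700 3700 3700 3700 3700 3700

Derivation:
Computing each delay:
  i=0: min(5*4^0, 3700) = 5
  i=1: min(5*4^1, 3700) = 20
  i=2: min(5*4^2, 3700) = 80
  i=3: min(5*4^3, 3700) = 320
  i=4: min(5*4^4, 3700) = 1280
  i=5: min(5*4^5, 3700) = 3700
  i=6: min(5*4^6, 3700) = 3700
  i=7: min(5*4^7, 3700) = 3700
  i=8: min(5*4^8, 3700) = 3700
  i=9: min(5*4^9, 3700) = 3700
  i=10: min(5*4^10, 3700) = 3700
  i=11: min(5*4^11, 3700) = 3700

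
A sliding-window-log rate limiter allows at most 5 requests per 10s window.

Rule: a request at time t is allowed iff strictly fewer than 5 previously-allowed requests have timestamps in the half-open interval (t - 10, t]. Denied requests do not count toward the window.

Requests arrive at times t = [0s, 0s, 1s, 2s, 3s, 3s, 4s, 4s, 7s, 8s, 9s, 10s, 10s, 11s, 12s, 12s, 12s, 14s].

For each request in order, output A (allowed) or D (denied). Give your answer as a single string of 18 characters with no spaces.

Tracking allowed requests in the window:
  req#1 t=0s: ALLOW
  req#2 t=0s: ALLOW
  req#3 t=1s: ALLOW
  req#4 t=2s: ALLOW
  req#5 t=3s: ALLOW
  req#6 t=3s: DENY
  req#7 t=4s: DENY
  req#8 t=4s: DENY
  req#9 t=7s: DENY
  req#10 t=8s: DENY
  req#11 t=9s: DENY
  req#12 t=10s: ALLOW
  req#13 t=10s: ALLOW
  req#14 t=11s: ALLOW
  req#15 t=12s: ALLOW
  req#16 t=12s: DENY
  req#17 t=12s: DENY
  req#18 t=14s: ALLOW

Answer: AAAAADDDDDDAAAADDA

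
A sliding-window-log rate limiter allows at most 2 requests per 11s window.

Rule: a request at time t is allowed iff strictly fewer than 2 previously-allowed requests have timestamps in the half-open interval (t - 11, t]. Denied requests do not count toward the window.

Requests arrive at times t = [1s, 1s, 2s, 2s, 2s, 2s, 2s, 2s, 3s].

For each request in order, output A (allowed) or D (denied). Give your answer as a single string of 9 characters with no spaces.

Answer: AADDDDDDD

Derivation:
Tracking allowed requests in the window:
  req#1 t=1s: ALLOW
  req#2 t=1s: ALLOW
  req#3 t=2s: DENY
  req#4 t=2s: DENY
  req#5 t=2s: DENY
  req#6 t=2s: DENY
  req#7 t=2s: DENY
  req#8 t=2s: DENY
  req#9 t=3s: DENY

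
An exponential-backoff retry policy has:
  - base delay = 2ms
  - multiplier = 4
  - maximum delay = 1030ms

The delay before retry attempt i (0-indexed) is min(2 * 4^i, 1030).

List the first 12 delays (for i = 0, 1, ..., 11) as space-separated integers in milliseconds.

Answer: 2 8 32 128 512 1030 1030 1030 1030 1030 1030 1030

Derivation:
Computing each delay:
  i=0: min(2*4^0, 1030) = 2
  i=1: min(2*4^1, 1030) = 8
  i=2: min(2*4^2, 1030) = 32
  i=3: min(2*4^3, 1030) = 128
  i=4: min(2*4^4, 1030) = 512
  i=5: min(2*4^5, 1030) = 1030
  i=6: min(2*4^6, 1030) = 1030
  i=7: min(2*4^7, 1030) = 1030
  i=8: min(2*4^8, 1030) = 1030
  i=9: min(2*4^9, 1030) = 1030
  i=10: min(2*4^10, 1030) = 1030
  i=11: min(2*4^11, 1030) = 1030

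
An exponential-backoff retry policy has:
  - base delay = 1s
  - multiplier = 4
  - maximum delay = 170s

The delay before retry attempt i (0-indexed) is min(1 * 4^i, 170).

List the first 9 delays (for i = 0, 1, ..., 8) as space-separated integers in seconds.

Computing each delay:
  i=0: min(1*4^0, 170) = 1
  i=1: min(1*4^1, 170) = 4
  i=2: min(1*4^2, 170) = 16
  i=3: min(1*4^3, 170) = 64
  i=4: min(1*4^4, 170) = 170
  i=5: min(1*4^5, 170) = 170
  i=6: min(1*4^6, 170) = 170
  i=7: min(1*4^7, 170) = 170
  i=8: min(1*4^8, 170) = 170

Answer: 1 4 16 64 170 170 170 170 170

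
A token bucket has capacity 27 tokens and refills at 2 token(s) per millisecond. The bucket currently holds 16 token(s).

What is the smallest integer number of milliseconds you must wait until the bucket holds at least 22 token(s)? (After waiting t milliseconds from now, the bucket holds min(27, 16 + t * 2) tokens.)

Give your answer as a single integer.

Answer: 3

Derivation:
Need 16 + t * 2 >= 22, so t >= 6/2.
Smallest integer t = ceil(6/2) = 3.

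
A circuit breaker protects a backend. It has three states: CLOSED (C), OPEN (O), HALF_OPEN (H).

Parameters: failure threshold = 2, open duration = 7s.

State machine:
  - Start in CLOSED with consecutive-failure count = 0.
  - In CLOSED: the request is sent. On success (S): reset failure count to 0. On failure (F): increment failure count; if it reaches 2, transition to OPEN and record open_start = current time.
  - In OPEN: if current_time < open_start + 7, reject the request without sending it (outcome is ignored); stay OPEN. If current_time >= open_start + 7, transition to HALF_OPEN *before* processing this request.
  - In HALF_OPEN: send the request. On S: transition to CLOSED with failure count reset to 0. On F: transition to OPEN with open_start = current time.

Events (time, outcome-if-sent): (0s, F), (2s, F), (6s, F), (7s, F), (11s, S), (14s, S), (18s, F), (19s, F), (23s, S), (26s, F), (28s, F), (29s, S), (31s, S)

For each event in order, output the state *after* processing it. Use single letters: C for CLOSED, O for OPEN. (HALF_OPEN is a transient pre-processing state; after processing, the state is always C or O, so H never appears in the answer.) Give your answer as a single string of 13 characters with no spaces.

State after each event:
  event#1 t=0s outcome=F: state=CLOSED
  event#2 t=2s outcome=F: state=OPEN
  event#3 t=6s outcome=F: state=OPEN
  event#4 t=7s outcome=F: state=OPEN
  event#5 t=11s outcome=S: state=CLOSED
  event#6 t=14s outcome=S: state=CLOSED
  event#7 t=18s outcome=F: state=CLOSED
  event#8 t=19s outcome=F: state=OPEN
  event#9 t=23s outcome=S: state=OPEN
  event#10 t=26s outcome=F: state=OPEN
  event#11 t=28s outcome=F: state=OPEN
  event#12 t=29s outcome=S: state=OPEN
  event#13 t=31s outcome=S: state=OPEN

Answer: COOOCCCOOOOOO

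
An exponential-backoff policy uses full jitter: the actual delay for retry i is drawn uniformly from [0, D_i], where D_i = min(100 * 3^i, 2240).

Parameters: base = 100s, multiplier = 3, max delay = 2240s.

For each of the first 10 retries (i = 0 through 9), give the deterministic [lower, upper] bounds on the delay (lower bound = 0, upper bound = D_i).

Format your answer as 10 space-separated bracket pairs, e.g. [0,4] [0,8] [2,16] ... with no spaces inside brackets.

Computing bounds per retry:
  i=0: D_i=min(100*3^0,2240)=100, bounds=[0,100]
  i=1: D_i=min(100*3^1,2240)=300, bounds=[0,300]
  i=2: D_i=min(100*3^2,2240)=900, bounds=[0,900]
  i=3: D_i=min(100*3^3,2240)=2240, bounds=[0,2240]
  i=4: D_i=min(100*3^4,2240)=2240, bounds=[0,2240]
  i=5: D_i=min(100*3^5,2240)=2240, bounds=[0,2240]
  i=6: D_i=min(100*3^6,2240)=2240, bounds=[0,2240]
  i=7: D_i=min(100*3^7,2240)=2240, bounds=[0,2240]
  i=8: D_i=min(100*3^8,2240)=2240, bounds=[0,2240]
  i=9: D_i=min(100*3^9,2240)=2240, bounds=[0,2240]

Answer: [0,100] [0,300] [0,900] [0,2240] [0,2240] [0,2240] [0,2240] [0,2240] [0,2240] [0,2240]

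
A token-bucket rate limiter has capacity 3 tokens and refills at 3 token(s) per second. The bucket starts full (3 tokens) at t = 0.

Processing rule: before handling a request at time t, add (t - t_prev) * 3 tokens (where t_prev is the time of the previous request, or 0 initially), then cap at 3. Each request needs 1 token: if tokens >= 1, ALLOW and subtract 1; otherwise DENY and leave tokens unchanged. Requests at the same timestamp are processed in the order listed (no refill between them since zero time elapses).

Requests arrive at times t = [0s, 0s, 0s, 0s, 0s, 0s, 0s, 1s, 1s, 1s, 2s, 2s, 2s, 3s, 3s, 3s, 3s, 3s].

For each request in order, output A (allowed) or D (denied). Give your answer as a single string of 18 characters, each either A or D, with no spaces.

Simulating step by step:
  req#1 t=0s: ALLOW
  req#2 t=0s: ALLOW
  req#3 t=0s: ALLOW
  req#4 t=0s: DENY
  req#5 t=0s: DENY
  req#6 t=0s: DENY
  req#7 t=0s: DENY
  req#8 t=1s: ALLOW
  req#9 t=1s: ALLOW
  req#10 t=1s: ALLOW
  req#11 t=2s: ALLOW
  req#12 t=2s: ALLOW
  req#13 t=2s: ALLOW
  req#14 t=3s: ALLOW
  req#15 t=3s: ALLOW
  req#16 t=3s: ALLOW
  req#17 t=3s: DENY
  req#18 t=3s: DENY

Answer: AAADDDDAAAAAAAAADD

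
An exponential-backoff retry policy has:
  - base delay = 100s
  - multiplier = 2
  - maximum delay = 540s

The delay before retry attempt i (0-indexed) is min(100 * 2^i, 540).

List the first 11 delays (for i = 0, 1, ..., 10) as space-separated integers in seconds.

Computing each delay:
  i=0: min(100*2^0, 540) = 100
  i=1: min(100*2^1, 540) = 200
  i=2: min(100*2^2, 540) = 400
  i=3: min(100*2^3, 540) = 540
  i=4: min(100*2^4, 540) = 540
  i=5: min(100*2^5, 540) = 540
  i=6: min(100*2^6, 540) = 540
  i=7: min(100*2^7, 540) = 540
  i=8: min(100*2^8, 540) = 540
  i=9: min(100*2^9, 540) = 540
  i=10: min(100*2^10, 540) = 540

Answer: 100 200 400 540 540 540 540 540 540 540 540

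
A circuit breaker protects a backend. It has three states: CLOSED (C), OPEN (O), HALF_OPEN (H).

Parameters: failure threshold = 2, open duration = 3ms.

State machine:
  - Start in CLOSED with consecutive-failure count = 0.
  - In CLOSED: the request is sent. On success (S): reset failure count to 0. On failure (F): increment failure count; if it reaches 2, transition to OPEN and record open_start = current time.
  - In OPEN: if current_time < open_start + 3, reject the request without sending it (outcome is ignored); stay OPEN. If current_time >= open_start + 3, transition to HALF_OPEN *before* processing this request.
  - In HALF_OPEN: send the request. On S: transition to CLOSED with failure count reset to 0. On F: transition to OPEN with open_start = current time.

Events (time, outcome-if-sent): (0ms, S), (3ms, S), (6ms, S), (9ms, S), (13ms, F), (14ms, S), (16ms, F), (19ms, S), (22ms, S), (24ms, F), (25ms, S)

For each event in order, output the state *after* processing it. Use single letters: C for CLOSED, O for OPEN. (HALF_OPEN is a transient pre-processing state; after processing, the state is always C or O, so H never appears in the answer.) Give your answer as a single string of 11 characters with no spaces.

Answer: CCCCCCCCCCC

Derivation:
State after each event:
  event#1 t=0ms outcome=S: state=CLOSED
  event#2 t=3ms outcome=S: state=CLOSED
  event#3 t=6ms outcome=S: state=CLOSED
  event#4 t=9ms outcome=S: state=CLOSED
  event#5 t=13ms outcome=F: state=CLOSED
  event#6 t=14ms outcome=S: state=CLOSED
  event#7 t=16ms outcome=F: state=CLOSED
  event#8 t=19ms outcome=S: state=CLOSED
  event#9 t=22ms outcome=S: state=CLOSED
  event#10 t=24ms outcome=F: state=CLOSED
  event#11 t=25ms outcome=S: state=CLOSED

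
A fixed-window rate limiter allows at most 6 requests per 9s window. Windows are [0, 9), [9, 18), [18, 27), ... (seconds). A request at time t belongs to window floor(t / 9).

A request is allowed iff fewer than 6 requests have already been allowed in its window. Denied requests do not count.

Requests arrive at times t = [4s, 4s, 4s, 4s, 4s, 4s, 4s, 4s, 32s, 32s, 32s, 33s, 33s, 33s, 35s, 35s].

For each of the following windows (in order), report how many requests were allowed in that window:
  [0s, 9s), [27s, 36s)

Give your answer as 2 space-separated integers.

Answer: 6 6

Derivation:
Processing requests:
  req#1 t=4s (window 0): ALLOW
  req#2 t=4s (window 0): ALLOW
  req#3 t=4s (window 0): ALLOW
  req#4 t=4s (window 0): ALLOW
  req#5 t=4s (window 0): ALLOW
  req#6 t=4s (window 0): ALLOW
  req#7 t=4s (window 0): DENY
  req#8 t=4s (window 0): DENY
  req#9 t=32s (window 3): ALLOW
  req#10 t=32s (window 3): ALLOW
  req#11 t=32s (window 3): ALLOW
  req#12 t=33s (window 3): ALLOW
  req#13 t=33s (window 3): ALLOW
  req#14 t=33s (window 3): ALLOW
  req#15 t=35s (window 3): DENY
  req#16 t=35s (window 3): DENY

Allowed counts by window: 6 6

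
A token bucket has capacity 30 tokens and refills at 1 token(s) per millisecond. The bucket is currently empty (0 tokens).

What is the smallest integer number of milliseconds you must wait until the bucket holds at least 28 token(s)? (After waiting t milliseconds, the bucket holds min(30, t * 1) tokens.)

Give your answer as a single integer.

Need t * 1 >= 28, so t >= 28/1.
Smallest integer t = ceil(28/1) = 28.

Answer: 28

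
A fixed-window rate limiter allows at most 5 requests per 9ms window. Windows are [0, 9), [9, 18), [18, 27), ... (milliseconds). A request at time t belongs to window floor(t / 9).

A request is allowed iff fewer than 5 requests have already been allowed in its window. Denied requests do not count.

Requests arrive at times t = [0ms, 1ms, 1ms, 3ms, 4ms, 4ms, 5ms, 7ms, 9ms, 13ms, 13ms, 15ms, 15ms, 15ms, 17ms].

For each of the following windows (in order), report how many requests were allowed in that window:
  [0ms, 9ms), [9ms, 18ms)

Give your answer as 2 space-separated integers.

Answer: 5 5

Derivation:
Processing requests:
  req#1 t=0ms (window 0): ALLOW
  req#2 t=1ms (window 0): ALLOW
  req#3 t=1ms (window 0): ALLOW
  req#4 t=3ms (window 0): ALLOW
  req#5 t=4ms (window 0): ALLOW
  req#6 t=4ms (window 0): DENY
  req#7 t=5ms (window 0): DENY
  req#8 t=7ms (window 0): DENY
  req#9 t=9ms (window 1): ALLOW
  req#10 t=13ms (window 1): ALLOW
  req#11 t=13ms (window 1): ALLOW
  req#12 t=15ms (window 1): ALLOW
  req#13 t=15ms (window 1): ALLOW
  req#14 t=15ms (window 1): DENY
  req#15 t=17ms (window 1): DENY

Allowed counts by window: 5 5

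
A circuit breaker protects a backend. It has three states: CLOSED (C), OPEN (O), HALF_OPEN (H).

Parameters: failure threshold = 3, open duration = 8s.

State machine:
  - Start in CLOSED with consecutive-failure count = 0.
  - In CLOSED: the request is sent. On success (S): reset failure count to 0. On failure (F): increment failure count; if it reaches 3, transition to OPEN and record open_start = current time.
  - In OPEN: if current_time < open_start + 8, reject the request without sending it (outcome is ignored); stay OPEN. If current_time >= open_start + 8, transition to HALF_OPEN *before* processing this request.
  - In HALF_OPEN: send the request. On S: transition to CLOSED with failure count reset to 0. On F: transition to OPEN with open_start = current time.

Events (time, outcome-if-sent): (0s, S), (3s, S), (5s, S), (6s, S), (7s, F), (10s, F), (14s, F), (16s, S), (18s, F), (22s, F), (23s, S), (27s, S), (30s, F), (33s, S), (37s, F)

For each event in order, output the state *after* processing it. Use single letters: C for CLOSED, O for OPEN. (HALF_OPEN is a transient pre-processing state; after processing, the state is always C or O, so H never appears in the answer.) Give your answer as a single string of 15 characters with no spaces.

Answer: CCCCCCOOOOOOOOO

Derivation:
State after each event:
  event#1 t=0s outcome=S: state=CLOSED
  event#2 t=3s outcome=S: state=CLOSED
  event#3 t=5s outcome=S: state=CLOSED
  event#4 t=6s outcome=S: state=CLOSED
  event#5 t=7s outcome=F: state=CLOSED
  event#6 t=10s outcome=F: state=CLOSED
  event#7 t=14s outcome=F: state=OPEN
  event#8 t=16s outcome=S: state=OPEN
  event#9 t=18s outcome=F: state=OPEN
  event#10 t=22s outcome=F: state=OPEN
  event#11 t=23s outcome=S: state=OPEN
  event#12 t=27s outcome=S: state=OPEN
  event#13 t=30s outcome=F: state=OPEN
  event#14 t=33s outcome=S: state=OPEN
  event#15 t=37s outcome=F: state=OPEN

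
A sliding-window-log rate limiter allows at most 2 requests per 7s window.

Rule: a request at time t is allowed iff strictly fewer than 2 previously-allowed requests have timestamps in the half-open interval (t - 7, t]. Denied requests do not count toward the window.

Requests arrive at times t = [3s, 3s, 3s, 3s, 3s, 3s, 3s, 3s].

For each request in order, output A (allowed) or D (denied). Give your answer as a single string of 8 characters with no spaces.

Tracking allowed requests in the window:
  req#1 t=3s: ALLOW
  req#2 t=3s: ALLOW
  req#3 t=3s: DENY
  req#4 t=3s: DENY
  req#5 t=3s: DENY
  req#6 t=3s: DENY
  req#7 t=3s: DENY
  req#8 t=3s: DENY

Answer: AADDDDDD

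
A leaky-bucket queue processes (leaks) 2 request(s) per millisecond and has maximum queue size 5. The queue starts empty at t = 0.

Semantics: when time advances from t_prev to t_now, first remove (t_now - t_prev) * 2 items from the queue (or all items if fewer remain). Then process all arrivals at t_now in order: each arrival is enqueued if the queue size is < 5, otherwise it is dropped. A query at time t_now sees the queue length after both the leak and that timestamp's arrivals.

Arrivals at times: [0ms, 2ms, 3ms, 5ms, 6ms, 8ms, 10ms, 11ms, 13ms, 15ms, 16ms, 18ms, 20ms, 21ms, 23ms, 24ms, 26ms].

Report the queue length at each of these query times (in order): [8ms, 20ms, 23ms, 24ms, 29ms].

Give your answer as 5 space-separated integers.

Queue lengths at query times:
  query t=8ms: backlog = 1
  query t=20ms: backlog = 1
  query t=23ms: backlog = 1
  query t=24ms: backlog = 1
  query t=29ms: backlog = 0

Answer: 1 1 1 1 0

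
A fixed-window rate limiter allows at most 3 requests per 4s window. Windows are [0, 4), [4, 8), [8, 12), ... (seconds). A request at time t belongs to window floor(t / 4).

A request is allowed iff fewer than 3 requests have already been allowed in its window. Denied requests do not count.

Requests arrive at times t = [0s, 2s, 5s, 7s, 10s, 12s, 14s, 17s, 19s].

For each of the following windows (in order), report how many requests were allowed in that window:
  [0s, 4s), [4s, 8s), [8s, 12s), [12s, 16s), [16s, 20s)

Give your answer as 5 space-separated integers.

Answer: 2 2 1 2 2

Derivation:
Processing requests:
  req#1 t=0s (window 0): ALLOW
  req#2 t=2s (window 0): ALLOW
  req#3 t=5s (window 1): ALLOW
  req#4 t=7s (window 1): ALLOW
  req#5 t=10s (window 2): ALLOW
  req#6 t=12s (window 3): ALLOW
  req#7 t=14s (window 3): ALLOW
  req#8 t=17s (window 4): ALLOW
  req#9 t=19s (window 4): ALLOW

Allowed counts by window: 2 2 1 2 2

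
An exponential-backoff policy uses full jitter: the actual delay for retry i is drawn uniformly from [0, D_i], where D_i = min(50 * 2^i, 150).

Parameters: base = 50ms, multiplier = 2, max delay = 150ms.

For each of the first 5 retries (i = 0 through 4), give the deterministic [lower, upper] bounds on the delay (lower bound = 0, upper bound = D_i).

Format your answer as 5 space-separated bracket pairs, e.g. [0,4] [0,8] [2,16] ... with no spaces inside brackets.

Computing bounds per retry:
  i=0: D_i=min(50*2^0,150)=50, bounds=[0,50]
  i=1: D_i=min(50*2^1,150)=100, bounds=[0,100]
  i=2: D_i=min(50*2^2,150)=150, bounds=[0,150]
  i=3: D_i=min(50*2^3,150)=150, bounds=[0,150]
  i=4: D_i=min(50*2^4,150)=150, bounds=[0,150]

Answer: [0,50] [0,100] [0,150] [0,150] [0,150]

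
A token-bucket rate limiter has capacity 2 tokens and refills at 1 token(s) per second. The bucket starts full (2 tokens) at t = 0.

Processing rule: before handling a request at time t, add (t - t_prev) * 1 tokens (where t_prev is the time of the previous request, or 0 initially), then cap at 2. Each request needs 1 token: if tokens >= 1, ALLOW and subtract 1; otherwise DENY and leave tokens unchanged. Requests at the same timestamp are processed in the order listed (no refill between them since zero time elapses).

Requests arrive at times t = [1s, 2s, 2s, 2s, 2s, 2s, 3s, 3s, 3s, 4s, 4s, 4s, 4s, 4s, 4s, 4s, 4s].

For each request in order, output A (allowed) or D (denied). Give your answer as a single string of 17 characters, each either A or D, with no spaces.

Simulating step by step:
  req#1 t=1s: ALLOW
  req#2 t=2s: ALLOW
  req#3 t=2s: ALLOW
  req#4 t=2s: DENY
  req#5 t=2s: DENY
  req#6 t=2s: DENY
  req#7 t=3s: ALLOW
  req#8 t=3s: DENY
  req#9 t=3s: DENY
  req#10 t=4s: ALLOW
  req#11 t=4s: DENY
  req#12 t=4s: DENY
  req#13 t=4s: DENY
  req#14 t=4s: DENY
  req#15 t=4s: DENY
  req#16 t=4s: DENY
  req#17 t=4s: DENY

Answer: AAADDDADDADDDDDDD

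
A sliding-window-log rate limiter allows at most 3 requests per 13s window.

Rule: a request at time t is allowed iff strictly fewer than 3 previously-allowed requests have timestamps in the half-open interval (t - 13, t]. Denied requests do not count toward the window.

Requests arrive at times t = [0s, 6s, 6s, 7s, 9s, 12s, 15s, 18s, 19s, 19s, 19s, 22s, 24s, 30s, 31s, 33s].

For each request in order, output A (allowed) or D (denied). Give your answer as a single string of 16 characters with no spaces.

Answer: AAADDDADAADDDADA

Derivation:
Tracking allowed requests in the window:
  req#1 t=0s: ALLOW
  req#2 t=6s: ALLOW
  req#3 t=6s: ALLOW
  req#4 t=7s: DENY
  req#5 t=9s: DENY
  req#6 t=12s: DENY
  req#7 t=15s: ALLOW
  req#8 t=18s: DENY
  req#9 t=19s: ALLOW
  req#10 t=19s: ALLOW
  req#11 t=19s: DENY
  req#12 t=22s: DENY
  req#13 t=24s: DENY
  req#14 t=30s: ALLOW
  req#15 t=31s: DENY
  req#16 t=33s: ALLOW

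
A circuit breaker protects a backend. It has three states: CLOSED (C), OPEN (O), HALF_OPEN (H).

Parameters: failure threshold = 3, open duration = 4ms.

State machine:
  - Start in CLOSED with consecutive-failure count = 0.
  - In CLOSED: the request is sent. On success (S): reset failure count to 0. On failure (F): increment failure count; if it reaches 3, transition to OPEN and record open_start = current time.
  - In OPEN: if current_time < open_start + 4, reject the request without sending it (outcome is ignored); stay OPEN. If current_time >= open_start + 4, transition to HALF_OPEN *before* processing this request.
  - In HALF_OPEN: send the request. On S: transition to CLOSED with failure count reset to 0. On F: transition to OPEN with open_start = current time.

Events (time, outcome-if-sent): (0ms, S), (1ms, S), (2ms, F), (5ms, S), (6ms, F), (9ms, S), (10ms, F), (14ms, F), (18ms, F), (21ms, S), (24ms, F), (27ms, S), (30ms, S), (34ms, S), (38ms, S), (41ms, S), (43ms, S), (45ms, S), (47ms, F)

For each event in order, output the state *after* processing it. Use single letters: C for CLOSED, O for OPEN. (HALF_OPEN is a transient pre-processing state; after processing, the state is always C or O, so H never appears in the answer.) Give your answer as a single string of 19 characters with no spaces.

State after each event:
  event#1 t=0ms outcome=S: state=CLOSED
  event#2 t=1ms outcome=S: state=CLOSED
  event#3 t=2ms outcome=F: state=CLOSED
  event#4 t=5ms outcome=S: state=CLOSED
  event#5 t=6ms outcome=F: state=CLOSED
  event#6 t=9ms outcome=S: state=CLOSED
  event#7 t=10ms outcome=F: state=CLOSED
  event#8 t=14ms outcome=F: state=CLOSED
  event#9 t=18ms outcome=F: state=OPEN
  event#10 t=21ms outcome=S: state=OPEN
  event#11 t=24ms outcome=F: state=OPEN
  event#12 t=27ms outcome=S: state=OPEN
  event#13 t=30ms outcome=S: state=CLOSED
  event#14 t=34ms outcome=S: state=CLOSED
  event#15 t=38ms outcome=S: state=CLOSED
  event#16 t=41ms outcome=S: state=CLOSED
  event#17 t=43ms outcome=S: state=CLOSED
  event#18 t=45ms outcome=S: state=CLOSED
  event#19 t=47ms outcome=F: state=CLOSED

Answer: CCCCCCCCOOOOCCCCCCC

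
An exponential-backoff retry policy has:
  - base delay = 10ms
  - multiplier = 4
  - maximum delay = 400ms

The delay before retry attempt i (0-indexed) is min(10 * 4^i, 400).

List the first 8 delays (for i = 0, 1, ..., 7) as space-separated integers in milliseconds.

Computing each delay:
  i=0: min(10*4^0, 400) = 10
  i=1: min(10*4^1, 400) = 40
  i=2: min(10*4^2, 400) = 160
  i=3: min(10*4^3, 400) = 400
  i=4: min(10*4^4, 400) = 400
  i=5: min(10*4^5, 400) = 400
  i=6: min(10*4^6, 400) = 400
  i=7: min(10*4^7, 400) = 400

Answer: 10 40 160 400 400 400 400 400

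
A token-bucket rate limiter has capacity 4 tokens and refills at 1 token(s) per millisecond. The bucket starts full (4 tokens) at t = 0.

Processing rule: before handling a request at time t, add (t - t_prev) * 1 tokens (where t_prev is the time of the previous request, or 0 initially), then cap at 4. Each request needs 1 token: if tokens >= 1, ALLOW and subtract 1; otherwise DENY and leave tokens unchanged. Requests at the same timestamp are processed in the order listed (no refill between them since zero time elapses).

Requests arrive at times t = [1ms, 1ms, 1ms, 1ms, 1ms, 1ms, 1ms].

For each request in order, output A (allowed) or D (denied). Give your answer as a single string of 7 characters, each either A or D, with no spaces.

Answer: AAAADDD

Derivation:
Simulating step by step:
  req#1 t=1ms: ALLOW
  req#2 t=1ms: ALLOW
  req#3 t=1ms: ALLOW
  req#4 t=1ms: ALLOW
  req#5 t=1ms: DENY
  req#6 t=1ms: DENY
  req#7 t=1ms: DENY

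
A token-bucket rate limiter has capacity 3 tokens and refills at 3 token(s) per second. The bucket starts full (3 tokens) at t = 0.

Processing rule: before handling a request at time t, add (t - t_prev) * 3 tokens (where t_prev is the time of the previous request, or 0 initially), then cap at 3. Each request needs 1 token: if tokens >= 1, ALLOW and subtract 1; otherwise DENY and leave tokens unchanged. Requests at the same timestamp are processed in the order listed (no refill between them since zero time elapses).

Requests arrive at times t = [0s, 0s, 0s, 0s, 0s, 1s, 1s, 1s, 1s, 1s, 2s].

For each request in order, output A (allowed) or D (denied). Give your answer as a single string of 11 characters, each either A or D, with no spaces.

Answer: AAADDAAADDA

Derivation:
Simulating step by step:
  req#1 t=0s: ALLOW
  req#2 t=0s: ALLOW
  req#3 t=0s: ALLOW
  req#4 t=0s: DENY
  req#5 t=0s: DENY
  req#6 t=1s: ALLOW
  req#7 t=1s: ALLOW
  req#8 t=1s: ALLOW
  req#9 t=1s: DENY
  req#10 t=1s: DENY
  req#11 t=2s: ALLOW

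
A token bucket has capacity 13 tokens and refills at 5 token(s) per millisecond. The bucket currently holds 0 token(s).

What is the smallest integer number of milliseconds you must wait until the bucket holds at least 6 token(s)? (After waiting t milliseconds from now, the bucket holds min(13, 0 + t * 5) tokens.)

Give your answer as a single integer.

Need 0 + t * 5 >= 6, so t >= 6/5.
Smallest integer t = ceil(6/5) = 2.

Answer: 2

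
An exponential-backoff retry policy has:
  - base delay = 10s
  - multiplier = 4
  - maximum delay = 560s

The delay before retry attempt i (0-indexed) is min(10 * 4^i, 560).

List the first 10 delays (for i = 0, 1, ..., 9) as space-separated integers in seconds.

Answer: 10 40 160 560 560 560 560 560 560 560

Derivation:
Computing each delay:
  i=0: min(10*4^0, 560) = 10
  i=1: min(10*4^1, 560) = 40
  i=2: min(10*4^2, 560) = 160
  i=3: min(10*4^3, 560) = 560
  i=4: min(10*4^4, 560) = 560
  i=5: min(10*4^5, 560) = 560
  i=6: min(10*4^6, 560) = 560
  i=7: min(10*4^7, 560) = 560
  i=8: min(10*4^8, 560) = 560
  i=9: min(10*4^9, 560) = 560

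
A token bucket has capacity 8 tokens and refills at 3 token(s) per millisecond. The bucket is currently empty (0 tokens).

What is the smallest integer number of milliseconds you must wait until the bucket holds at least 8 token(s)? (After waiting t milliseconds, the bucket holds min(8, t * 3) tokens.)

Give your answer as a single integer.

Need t * 3 >= 8, so t >= 8/3.
Smallest integer t = ceil(8/3) = 3.

Answer: 3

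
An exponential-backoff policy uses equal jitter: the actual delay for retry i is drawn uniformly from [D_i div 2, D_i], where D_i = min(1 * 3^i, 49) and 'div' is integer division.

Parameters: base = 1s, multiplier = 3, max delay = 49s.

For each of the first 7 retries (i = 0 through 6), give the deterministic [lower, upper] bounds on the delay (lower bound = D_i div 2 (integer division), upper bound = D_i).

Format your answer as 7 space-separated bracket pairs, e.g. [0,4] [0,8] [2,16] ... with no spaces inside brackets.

Answer: [0,1] [1,3] [4,9] [13,27] [24,49] [24,49] [24,49]

Derivation:
Computing bounds per retry:
  i=0: D_i=min(1*3^0,49)=1, bounds=[0,1]
  i=1: D_i=min(1*3^1,49)=3, bounds=[1,3]
  i=2: D_i=min(1*3^2,49)=9, bounds=[4,9]
  i=3: D_i=min(1*3^3,49)=27, bounds=[13,27]
  i=4: D_i=min(1*3^4,49)=49, bounds=[24,49]
  i=5: D_i=min(1*3^5,49)=49, bounds=[24,49]
  i=6: D_i=min(1*3^6,49)=49, bounds=[24,49]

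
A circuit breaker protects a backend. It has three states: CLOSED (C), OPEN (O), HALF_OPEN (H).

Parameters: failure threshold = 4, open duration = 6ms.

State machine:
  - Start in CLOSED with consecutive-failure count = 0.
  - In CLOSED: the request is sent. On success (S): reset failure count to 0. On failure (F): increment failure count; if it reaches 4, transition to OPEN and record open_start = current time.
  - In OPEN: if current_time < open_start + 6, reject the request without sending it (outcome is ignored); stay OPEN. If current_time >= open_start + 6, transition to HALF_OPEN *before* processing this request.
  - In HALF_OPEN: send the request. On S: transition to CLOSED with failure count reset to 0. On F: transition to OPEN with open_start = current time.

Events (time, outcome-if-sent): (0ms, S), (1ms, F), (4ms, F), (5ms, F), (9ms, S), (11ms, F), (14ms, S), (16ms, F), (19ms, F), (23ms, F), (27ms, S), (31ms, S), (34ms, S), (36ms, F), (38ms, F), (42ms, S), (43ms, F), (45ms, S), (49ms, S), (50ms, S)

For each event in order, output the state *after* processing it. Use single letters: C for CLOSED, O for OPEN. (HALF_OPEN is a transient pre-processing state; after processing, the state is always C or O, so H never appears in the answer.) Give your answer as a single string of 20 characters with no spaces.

Answer: CCCCCCCCCCCCCCCCCCCC

Derivation:
State after each event:
  event#1 t=0ms outcome=S: state=CLOSED
  event#2 t=1ms outcome=F: state=CLOSED
  event#3 t=4ms outcome=F: state=CLOSED
  event#4 t=5ms outcome=F: state=CLOSED
  event#5 t=9ms outcome=S: state=CLOSED
  event#6 t=11ms outcome=F: state=CLOSED
  event#7 t=14ms outcome=S: state=CLOSED
  event#8 t=16ms outcome=F: state=CLOSED
  event#9 t=19ms outcome=F: state=CLOSED
  event#10 t=23ms outcome=F: state=CLOSED
  event#11 t=27ms outcome=S: state=CLOSED
  event#12 t=31ms outcome=S: state=CLOSED
  event#13 t=34ms outcome=S: state=CLOSED
  event#14 t=36ms outcome=F: state=CLOSED
  event#15 t=38ms outcome=F: state=CLOSED
  event#16 t=42ms outcome=S: state=CLOSED
  event#17 t=43ms outcome=F: state=CLOSED
  event#18 t=45ms outcome=S: state=CLOSED
  event#19 t=49ms outcome=S: state=CLOSED
  event#20 t=50ms outcome=S: state=CLOSED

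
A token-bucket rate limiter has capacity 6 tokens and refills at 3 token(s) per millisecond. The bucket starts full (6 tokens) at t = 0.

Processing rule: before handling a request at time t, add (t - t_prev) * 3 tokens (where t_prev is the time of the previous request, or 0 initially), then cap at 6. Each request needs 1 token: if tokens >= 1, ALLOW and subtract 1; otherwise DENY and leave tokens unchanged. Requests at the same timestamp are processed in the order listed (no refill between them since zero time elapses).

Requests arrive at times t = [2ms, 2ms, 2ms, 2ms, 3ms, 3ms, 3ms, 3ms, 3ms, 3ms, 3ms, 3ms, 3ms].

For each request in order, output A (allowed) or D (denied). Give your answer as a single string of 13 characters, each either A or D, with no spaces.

Simulating step by step:
  req#1 t=2ms: ALLOW
  req#2 t=2ms: ALLOW
  req#3 t=2ms: ALLOW
  req#4 t=2ms: ALLOW
  req#5 t=3ms: ALLOW
  req#6 t=3ms: ALLOW
  req#7 t=3ms: ALLOW
  req#8 t=3ms: ALLOW
  req#9 t=3ms: ALLOW
  req#10 t=3ms: DENY
  req#11 t=3ms: DENY
  req#12 t=3ms: DENY
  req#13 t=3ms: DENY

Answer: AAAAAAAAADDDD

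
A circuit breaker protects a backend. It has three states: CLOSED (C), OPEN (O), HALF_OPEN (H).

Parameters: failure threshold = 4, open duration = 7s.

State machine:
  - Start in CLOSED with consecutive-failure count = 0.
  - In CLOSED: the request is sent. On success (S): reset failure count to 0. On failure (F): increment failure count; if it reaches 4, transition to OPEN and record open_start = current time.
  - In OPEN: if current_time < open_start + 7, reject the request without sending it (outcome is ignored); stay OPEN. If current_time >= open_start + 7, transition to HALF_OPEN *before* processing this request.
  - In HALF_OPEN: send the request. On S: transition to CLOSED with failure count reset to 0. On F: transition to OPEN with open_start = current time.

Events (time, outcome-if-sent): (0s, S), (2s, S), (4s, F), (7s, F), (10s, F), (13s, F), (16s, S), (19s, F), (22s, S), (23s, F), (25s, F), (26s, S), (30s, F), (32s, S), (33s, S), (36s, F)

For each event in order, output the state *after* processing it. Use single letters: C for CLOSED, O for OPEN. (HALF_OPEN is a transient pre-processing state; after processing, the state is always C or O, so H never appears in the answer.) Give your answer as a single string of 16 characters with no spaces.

State after each event:
  event#1 t=0s outcome=S: state=CLOSED
  event#2 t=2s outcome=S: state=CLOSED
  event#3 t=4s outcome=F: state=CLOSED
  event#4 t=7s outcome=F: state=CLOSED
  event#5 t=10s outcome=F: state=CLOSED
  event#6 t=13s outcome=F: state=OPEN
  event#7 t=16s outcome=S: state=OPEN
  event#8 t=19s outcome=F: state=OPEN
  event#9 t=22s outcome=S: state=CLOSED
  event#10 t=23s outcome=F: state=CLOSED
  event#11 t=25s outcome=F: state=CLOSED
  event#12 t=26s outcome=S: state=CLOSED
  event#13 t=30s outcome=F: state=CLOSED
  event#14 t=32s outcome=S: state=CLOSED
  event#15 t=33s outcome=S: state=CLOSED
  event#16 t=36s outcome=F: state=CLOSED

Answer: CCCCCOOOCCCCCCCC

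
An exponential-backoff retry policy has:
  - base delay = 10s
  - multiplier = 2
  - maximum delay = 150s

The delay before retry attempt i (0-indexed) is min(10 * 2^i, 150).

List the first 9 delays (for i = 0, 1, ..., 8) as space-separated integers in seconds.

Answer: 10 20 40 80 150 150 150 150 150

Derivation:
Computing each delay:
  i=0: min(10*2^0, 150) = 10
  i=1: min(10*2^1, 150) = 20
  i=2: min(10*2^2, 150) = 40
  i=3: min(10*2^3, 150) = 80
  i=4: min(10*2^4, 150) = 150
  i=5: min(10*2^5, 150) = 150
  i=6: min(10*2^6, 150) = 150
  i=7: min(10*2^7, 150) = 150
  i=8: min(10*2^8, 150) = 150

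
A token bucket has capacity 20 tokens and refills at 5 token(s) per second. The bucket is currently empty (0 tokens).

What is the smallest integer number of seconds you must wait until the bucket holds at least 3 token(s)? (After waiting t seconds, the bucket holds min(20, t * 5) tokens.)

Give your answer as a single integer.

Need t * 5 >= 3, so t >= 3/5.
Smallest integer t = ceil(3/5) = 1.

Answer: 1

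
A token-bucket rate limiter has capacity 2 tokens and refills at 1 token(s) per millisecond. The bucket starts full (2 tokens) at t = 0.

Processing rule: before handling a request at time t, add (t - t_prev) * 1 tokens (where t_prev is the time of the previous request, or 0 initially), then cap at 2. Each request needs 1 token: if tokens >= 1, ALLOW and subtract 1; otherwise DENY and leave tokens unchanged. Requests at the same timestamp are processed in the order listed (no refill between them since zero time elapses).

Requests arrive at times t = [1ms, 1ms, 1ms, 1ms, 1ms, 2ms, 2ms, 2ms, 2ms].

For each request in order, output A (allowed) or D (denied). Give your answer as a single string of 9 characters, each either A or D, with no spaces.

Answer: AADDDADDD

Derivation:
Simulating step by step:
  req#1 t=1ms: ALLOW
  req#2 t=1ms: ALLOW
  req#3 t=1ms: DENY
  req#4 t=1ms: DENY
  req#5 t=1ms: DENY
  req#6 t=2ms: ALLOW
  req#7 t=2ms: DENY
  req#8 t=2ms: DENY
  req#9 t=2ms: DENY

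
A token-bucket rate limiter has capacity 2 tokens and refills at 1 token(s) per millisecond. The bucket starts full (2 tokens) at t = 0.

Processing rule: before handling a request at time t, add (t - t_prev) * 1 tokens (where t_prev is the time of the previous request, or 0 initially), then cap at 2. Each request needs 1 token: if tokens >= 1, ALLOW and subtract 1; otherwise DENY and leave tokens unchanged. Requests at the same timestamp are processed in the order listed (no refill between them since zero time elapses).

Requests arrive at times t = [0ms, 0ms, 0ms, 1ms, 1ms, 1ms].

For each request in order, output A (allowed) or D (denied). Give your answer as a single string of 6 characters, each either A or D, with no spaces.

Simulating step by step:
  req#1 t=0ms: ALLOW
  req#2 t=0ms: ALLOW
  req#3 t=0ms: DENY
  req#4 t=1ms: ALLOW
  req#5 t=1ms: DENY
  req#6 t=1ms: DENY

Answer: AADADD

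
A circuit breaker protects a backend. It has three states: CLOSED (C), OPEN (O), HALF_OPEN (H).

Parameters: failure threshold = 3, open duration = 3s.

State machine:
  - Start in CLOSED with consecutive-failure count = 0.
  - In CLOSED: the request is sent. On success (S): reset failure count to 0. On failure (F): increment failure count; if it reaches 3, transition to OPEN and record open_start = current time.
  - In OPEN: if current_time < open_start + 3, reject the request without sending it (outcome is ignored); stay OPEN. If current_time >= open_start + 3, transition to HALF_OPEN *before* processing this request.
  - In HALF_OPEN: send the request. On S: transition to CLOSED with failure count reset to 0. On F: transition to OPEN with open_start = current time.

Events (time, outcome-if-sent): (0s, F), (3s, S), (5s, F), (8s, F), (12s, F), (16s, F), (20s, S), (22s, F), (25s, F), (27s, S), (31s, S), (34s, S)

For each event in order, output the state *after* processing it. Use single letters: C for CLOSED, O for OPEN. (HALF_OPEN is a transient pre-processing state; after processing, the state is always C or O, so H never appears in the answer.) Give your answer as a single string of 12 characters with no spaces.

State after each event:
  event#1 t=0s outcome=F: state=CLOSED
  event#2 t=3s outcome=S: state=CLOSED
  event#3 t=5s outcome=F: state=CLOSED
  event#4 t=8s outcome=F: state=CLOSED
  event#5 t=12s outcome=F: state=OPEN
  event#6 t=16s outcome=F: state=OPEN
  event#7 t=20s outcome=S: state=CLOSED
  event#8 t=22s outcome=F: state=CLOSED
  event#9 t=25s outcome=F: state=CLOSED
  event#10 t=27s outcome=S: state=CLOSED
  event#11 t=31s outcome=S: state=CLOSED
  event#12 t=34s outcome=S: state=CLOSED

Answer: CCCCOOCCCCCC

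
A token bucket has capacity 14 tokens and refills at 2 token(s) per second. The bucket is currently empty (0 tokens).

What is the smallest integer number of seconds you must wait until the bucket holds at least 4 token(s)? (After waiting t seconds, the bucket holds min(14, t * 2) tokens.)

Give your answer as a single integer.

Answer: 2

Derivation:
Need t * 2 >= 4, so t >= 4/2.
Smallest integer t = ceil(4/2) = 2.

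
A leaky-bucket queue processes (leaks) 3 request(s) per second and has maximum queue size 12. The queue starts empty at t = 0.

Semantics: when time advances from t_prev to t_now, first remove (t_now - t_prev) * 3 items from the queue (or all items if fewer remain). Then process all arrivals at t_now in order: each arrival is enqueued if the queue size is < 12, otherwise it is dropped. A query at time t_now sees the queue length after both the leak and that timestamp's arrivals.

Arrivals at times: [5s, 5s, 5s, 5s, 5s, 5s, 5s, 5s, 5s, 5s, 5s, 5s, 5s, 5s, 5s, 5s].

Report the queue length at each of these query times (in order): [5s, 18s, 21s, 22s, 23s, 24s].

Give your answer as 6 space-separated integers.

Queue lengths at query times:
  query t=5s: backlog = 12
  query t=18s: backlog = 0
  query t=21s: backlog = 0
  query t=22s: backlog = 0
  query t=23s: backlog = 0
  query t=24s: backlog = 0

Answer: 12 0 0 0 0 0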